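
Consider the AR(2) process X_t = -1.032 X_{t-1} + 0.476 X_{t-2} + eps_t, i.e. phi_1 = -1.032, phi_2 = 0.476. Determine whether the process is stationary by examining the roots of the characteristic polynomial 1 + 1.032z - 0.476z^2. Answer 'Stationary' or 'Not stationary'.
\text{Not stationary}

The AR(p) characteristic polynomial is P(z) = 1 + 1.032z - 0.476z^2.
Stationarity requires all roots to lie outside the unit circle, i.e. |z| > 1 for every root.
Set 1 + (1.032) z + (-0.476) z^2 = 0, i.e. a z^2 + b z + c = 0 with a = -0.476, b = 1.032, c = 1.
Discriminant D = b^2 - 4ac = (1.032)^2 - 4*(-0.476)*1 = 1.065024 - (-1.904) = 2.969024.
D >= 0, so the roots are real: z = (-b +/- sqrt(D)) / (2a) = (-1.032 +/- 1.723086) / (-0.952).
  z_1 = (-1.032 + 1.723086) / (-0.952) = -0.7259,   |z_1| = 0.7259.
  z_2 = (-1.032 - 1.723086) / (-0.952) = 2.894,   |z_2| = 2.894.
Moduli of all roots: 0.7259, 2.8940.
All moduli strictly greater than 1? No.
Verdict: Not stationary.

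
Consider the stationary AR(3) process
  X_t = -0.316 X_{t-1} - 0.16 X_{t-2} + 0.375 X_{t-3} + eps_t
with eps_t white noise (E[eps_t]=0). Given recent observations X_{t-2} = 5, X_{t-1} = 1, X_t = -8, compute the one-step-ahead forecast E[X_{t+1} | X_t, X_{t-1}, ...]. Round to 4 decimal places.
E[X_{t+1} \mid \mathcal F_t] = 4.2430

For an AR(p) model X_t = c + sum_i phi_i X_{t-i} + eps_t, the
one-step-ahead conditional mean is
  E[X_{t+1} | X_t, ...] = c + sum_i phi_i X_{t+1-i}.
Substitute known values:
  E[X_{t+1} | ...] = (-0.316) * (-8) + (-0.16) * (1) + (0.375) * (5)
                   = 4.2430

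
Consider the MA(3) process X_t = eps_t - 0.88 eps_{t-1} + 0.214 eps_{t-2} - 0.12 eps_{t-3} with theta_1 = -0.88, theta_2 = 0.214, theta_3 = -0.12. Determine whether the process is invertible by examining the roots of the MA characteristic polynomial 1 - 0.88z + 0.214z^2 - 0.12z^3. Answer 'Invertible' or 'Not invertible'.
\text{Invertible}

The MA(q) characteristic polynomial is P(z) = 1 - 0.88z + 0.214z^2 - 0.12z^3.
Invertibility requires all roots to lie outside the unit circle, i.e. |z| > 1 for every root.
Degree 3: look for a simple real root z0 first, then factor out (1 - z/z0) and solve the remaining quadratic.
Testing z0 = 1.25: P(1.25) = 1 + (-0.88)(1.25) + (0.214)(1.25)^2 + (-0.12)(1.25)^3
  = 1 + (-1.1) + (0.334375) + (-0.234375) = 0.  So z_0 = 1.25 is a root, |z_0| = 1.25.
Divide out the factor (1 - 0.8 z) = (1 - z/z0) (since 1/z0 = 0.8):
  P(z) = (1 - 0.8 z)(1 + (-0.08) z + (0.15) z^2)
  [check: z-coef -0.08 - (0.8) = -0.88; z^2-coef 0.15 - (0.8)(-0.08) = 0.214; z^3-coef -(0.8)(0.15) = -0.12.]
Remaining roots from the quadratic factor 1 + (-0.08) z + (0.15) z^2:
  Set 1 + (-0.08) z + (0.15) z^2 = 0, i.e. a z^2 + b z + c = 0 with a = 0.15, b = -0.08, c = 1.
  Discriminant D = b^2 - 4ac = (-0.08)^2 - 4*(0.15)*1 = 0.0064 - (0.6) = -0.5936.
  D < 0, so the roots are the complex-conjugate pair z = (-b +/- i sqrt(-D)) / (2a) = 0.2667 +/- 2.5682i.
  For a conjugate pair |z|^2 = z * conj(z) = (product of roots) = c/a = 1/(0.15) = 6.666667, so |z| = sqrt(6.666667) = 2.582 for both roots.
Moduli of all roots: 1.2500, 2.5820, 2.5820.
All moduli strictly greater than 1? Yes.
Verdict: Invertible.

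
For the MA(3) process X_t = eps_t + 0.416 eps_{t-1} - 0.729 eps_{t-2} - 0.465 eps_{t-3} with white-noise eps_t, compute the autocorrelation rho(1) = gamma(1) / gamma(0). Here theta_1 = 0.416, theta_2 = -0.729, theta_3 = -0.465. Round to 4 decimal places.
\rho(1) = 0.2352

For an MA(q) process with theta_0 = 1, the autocovariance is
  gamma(k) = sigma^2 * sum_{i=0..q-k} theta_i * theta_{i+k},
and rho(k) = gamma(k) / gamma(0). Sigma^2 cancels.
  numerator   = (1)*(0.416) + (0.416)*(-0.729) + (-0.729)*(-0.465) = 0.451721.
  denominator = (1)^2 + (0.416)^2 + (-0.729)^2 + (-0.465)^2 = 1.920722.
  rho(1) = 0.451721 / 1.920722 = 0.2352.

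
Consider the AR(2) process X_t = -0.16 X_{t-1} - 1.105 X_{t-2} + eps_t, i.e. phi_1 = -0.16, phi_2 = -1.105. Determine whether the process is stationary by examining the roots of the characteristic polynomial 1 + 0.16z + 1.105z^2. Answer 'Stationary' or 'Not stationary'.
\text{Not stationary}

The AR(p) characteristic polynomial is P(z) = 1 + 0.16z + 1.105z^2.
Stationarity requires all roots to lie outside the unit circle, i.e. |z| > 1 for every root.
Set 1 + (0.16) z + (1.105) z^2 = 0, i.e. a z^2 + b z + c = 0 with a = 1.105, b = 0.16, c = 1.
Discriminant D = b^2 - 4ac = (0.16)^2 - 4*(1.105)*1 = 0.0256 - (4.42) = -4.3944.
D < 0, so the roots are the complex-conjugate pair z = (-b +/- i sqrt(-D)) / (2a) = -0.0724 +/- 0.9485i.
For a conjugate pair |z|^2 = z * conj(z) = (product of roots) = c/a = 1/(1.105) = 0.904977, so |z| = sqrt(0.904977) = 0.9513 for both roots.
Moduli of all roots: 0.9513, 0.9513.
All moduli strictly greater than 1? No.
Verdict: Not stationary.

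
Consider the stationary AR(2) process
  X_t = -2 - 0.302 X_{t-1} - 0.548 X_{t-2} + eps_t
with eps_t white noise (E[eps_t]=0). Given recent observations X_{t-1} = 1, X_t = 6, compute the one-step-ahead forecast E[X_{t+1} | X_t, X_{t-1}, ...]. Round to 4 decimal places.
E[X_{t+1} \mid \mathcal F_t] = -4.3600

For an AR(p) model X_t = c + sum_i phi_i X_{t-i} + eps_t, the
one-step-ahead conditional mean is
  E[X_{t+1} | X_t, ...] = c + sum_i phi_i X_{t+1-i}.
Substitute known values:
  E[X_{t+1} | ...] = -2 + (-0.302) * (6) + (-0.548) * (1)
                   = -4.3600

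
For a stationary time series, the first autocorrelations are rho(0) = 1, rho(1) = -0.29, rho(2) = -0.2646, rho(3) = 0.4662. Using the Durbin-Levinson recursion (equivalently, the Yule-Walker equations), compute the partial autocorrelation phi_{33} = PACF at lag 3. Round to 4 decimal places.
\phi_{33} = 0.3190

The PACF at lag k is phi_{kk}, the last component of the solution
to the Yule-Walker system G_k phi = r_k where
  (G_k)_{ij} = rho(|i - j|), (r_k)_i = rho(i), i,j = 1..k.
Equivalently, Durbin-Levinson gives phi_{kk} iteratively:
  phi_{11} = rho(1)
  phi_{kk} = [rho(k) - sum_{j=1..k-1} phi_{k-1,j} rho(k-j)]
            / [1 - sum_{j=1..k-1} phi_{k-1,j} rho(j)],
  phi_{k,j} = phi_{k-1,j} - phi_{kk} phi_{k-1,k-j},  j = 1..k-1.
Step k = 1:
  phi_11 = rho(1) = -0.29.
Step k = 2:
  phi_22 = [rho(2) - phi_11 rho(1)] / [1 - phi_11 rho(1)] = [-0.2646 - (-0.29)(-0.29)] / [1 - (-0.29)(-0.29)]
         = -0.3487 / 0.9159 = -0.380718.
  Update: phi_21 = phi_11 - phi_22 phi_11 = -0.29 - (-0.380718)(-0.29) = -0.400408.
Step k = 3:
  phi_33 = [rho(3) - phi_21 rho(2) - phi_22 rho(1)] / [1 - phi_21 rho(1) - phi_22 rho(2)]
    numerator   = 0.4662 - (-0.400408)(-0.2646) - (-0.380718)(-0.29) = 0.24984361
    denominator = 1 - (-0.400408)(-0.29) - (-0.380718)(-0.2646) = 0.78314349
  phi_33 = 0.24984361 / 0.78314349 = 0.319.
Therefore phi_{33} = 0.3190.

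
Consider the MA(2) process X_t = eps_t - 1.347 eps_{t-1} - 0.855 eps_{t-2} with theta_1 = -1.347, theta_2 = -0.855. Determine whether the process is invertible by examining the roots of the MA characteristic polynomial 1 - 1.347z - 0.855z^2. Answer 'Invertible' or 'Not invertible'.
\text{Not invertible}

The MA(q) characteristic polynomial is P(z) = 1 - 1.347z - 0.855z^2.
Invertibility requires all roots to lie outside the unit circle, i.e. |z| > 1 for every root.
Set 1 + (-1.347) z + (-0.855) z^2 = 0, i.e. a z^2 + b z + c = 0 with a = -0.855, b = -1.347, c = 1.
Discriminant D = b^2 - 4ac = (-1.347)^2 - 4*(-0.855)*1 = 1.814409 - (-3.42) = 5.234409.
D >= 0, so the roots are real: z = (-b +/- sqrt(D)) / (2a) = (1.347 +/- 2.287883) / (-1.71).
  z_1 = (1.347 + 2.287883) / (-1.71) = -2.1257,   |z_1| = 2.1257.
  z_2 = (1.347 - 2.287883) / (-1.71) = 0.5502,   |z_2| = 0.5502.
Moduli of all roots: 2.1257, 0.5502.
All moduli strictly greater than 1? No.
Verdict: Not invertible.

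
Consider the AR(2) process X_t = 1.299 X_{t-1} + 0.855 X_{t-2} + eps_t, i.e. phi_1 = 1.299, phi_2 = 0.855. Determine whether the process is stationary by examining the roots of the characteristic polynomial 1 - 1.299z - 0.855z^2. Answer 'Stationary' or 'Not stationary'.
\text{Not stationary}

The AR(p) characteristic polynomial is P(z) = 1 - 1.299z - 0.855z^2.
Stationarity requires all roots to lie outside the unit circle, i.e. |z| > 1 for every root.
Set 1 + (-1.299) z + (-0.855) z^2 = 0, i.e. a z^2 + b z + c = 0 with a = -0.855, b = -1.299, c = 1.
Discriminant D = b^2 - 4ac = (-1.299)^2 - 4*(-0.855)*1 = 1.687401 - (-3.42) = 5.107401.
D >= 0, so the roots are real: z = (-b +/- sqrt(D)) / (2a) = (1.299 +/- 2.259956) / (-1.71).
  z_1 = (1.299 + 2.259956) / (-1.71) = -2.0813,   |z_1| = 2.0813.
  z_2 = (1.299 - 2.259956) / (-1.71) = 0.562,   |z_2| = 0.562.
Moduli of all roots: 2.0813, 0.5620.
All moduli strictly greater than 1? No.
Verdict: Not stationary.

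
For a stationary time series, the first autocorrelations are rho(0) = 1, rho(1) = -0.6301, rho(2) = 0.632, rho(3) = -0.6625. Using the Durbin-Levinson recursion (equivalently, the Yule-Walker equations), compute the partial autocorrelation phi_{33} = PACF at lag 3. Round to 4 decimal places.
\phi_{33} = -0.3401

The PACF at lag k is phi_{kk}, the last component of the solution
to the Yule-Walker system G_k phi = r_k where
  (G_k)_{ij} = rho(|i - j|), (r_k)_i = rho(i), i,j = 1..k.
Equivalently, Durbin-Levinson gives phi_{kk} iteratively:
  phi_{11} = rho(1)
  phi_{kk} = [rho(k) - sum_{j=1..k-1} phi_{k-1,j} rho(k-j)]
            / [1 - sum_{j=1..k-1} phi_{k-1,j} rho(j)],
  phi_{k,j} = phi_{k-1,j} - phi_{kk} phi_{k-1,k-j},  j = 1..k-1.
Step k = 1:
  phi_11 = rho(1) = -0.6301.
Step k = 2:
  phi_22 = [rho(2) - phi_11 rho(1)] / [1 - phi_11 rho(1)] = [0.632 - (-0.6301)(-0.6301)] / [1 - (-0.6301)(-0.6301)]
         = 0.23497399 / 0.60297399 = 0.389692.
  Update: phi_21 = phi_11 - phi_22 phi_11 = -0.6301 - (0.389692)(-0.6301) = -0.384555.
Step k = 3:
  phi_33 = [rho(3) - phi_21 rho(2) - phi_22 rho(1)] / [1 - phi_21 rho(1) - phi_22 rho(2)]
    numerator   = -0.6625 - (-0.384555)(0.632) - (0.389692)(-0.6301) = -0.17391632
    denominator = 1 - (-0.384555)(-0.6301) - (0.389692)(0.632) = 0.51140656
  phi_33 = -0.17391632 / 0.51140656 = -0.3401.
Therefore phi_{33} = -0.3401.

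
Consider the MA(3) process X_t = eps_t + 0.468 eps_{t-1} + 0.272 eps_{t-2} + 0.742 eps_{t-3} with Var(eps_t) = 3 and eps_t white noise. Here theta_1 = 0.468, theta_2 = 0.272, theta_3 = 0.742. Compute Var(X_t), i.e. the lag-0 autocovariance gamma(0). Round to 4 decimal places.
\gamma(0) = 5.5307

For an MA(q) process X_t = eps_t + sum_i theta_i eps_{t-i} with
Var(eps_t) = sigma^2, the variance is
  gamma(0) = sigma^2 * (1 + sum_i theta_i^2).
  sum_i theta_i^2 = (0.468)^2 + (0.272)^2 + (0.742)^2 = 0.219024 + 0.073984 + 0.550564 = 0.843572.
  gamma(0) = 3 * (1 + 0.843572) = 3 * 1.843572 = 5.530716, which rounds to 5.5307.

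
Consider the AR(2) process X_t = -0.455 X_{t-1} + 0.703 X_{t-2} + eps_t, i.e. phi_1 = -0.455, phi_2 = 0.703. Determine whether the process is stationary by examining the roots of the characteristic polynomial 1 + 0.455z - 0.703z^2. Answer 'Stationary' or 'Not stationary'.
\text{Not stationary}

The AR(p) characteristic polynomial is P(z) = 1 + 0.455z - 0.703z^2.
Stationarity requires all roots to lie outside the unit circle, i.e. |z| > 1 for every root.
Set 1 + (0.455) z + (-0.703) z^2 = 0, i.e. a z^2 + b z + c = 0 with a = -0.703, b = 0.455, c = 1.
Discriminant D = b^2 - 4ac = (0.455)^2 - 4*(-0.703)*1 = 0.207025 - (-2.812) = 3.019025.
D >= 0, so the roots are real: z = (-b +/- sqrt(D)) / (2a) = (-0.455 +/- 1.737534) / (-1.406).
  z_1 = (-0.455 + 1.737534) / (-1.406) = -0.9122,   |z_1| = 0.9122.
  z_2 = (-0.455 - 1.737534) / (-1.406) = 1.5594,   |z_2| = 1.5594.
Moduli of all roots: 0.9122, 1.5594.
All moduli strictly greater than 1? No.
Verdict: Not stationary.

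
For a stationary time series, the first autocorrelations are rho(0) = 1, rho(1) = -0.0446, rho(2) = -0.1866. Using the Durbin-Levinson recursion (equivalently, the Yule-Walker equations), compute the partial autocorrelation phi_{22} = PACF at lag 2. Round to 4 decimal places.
\phi_{22} = -0.1890

The PACF at lag k is phi_{kk}, the last component of the solution
to the Yule-Walker system G_k phi = r_k where
  (G_k)_{ij} = rho(|i - j|), (r_k)_i = rho(i), i,j = 1..k.
Equivalently, Durbin-Levinson gives phi_{kk} iteratively:
  phi_{11} = rho(1)
  phi_{kk} = [rho(k) - sum_{j=1..k-1} phi_{k-1,j} rho(k-j)]
            / [1 - sum_{j=1..k-1} phi_{k-1,j} rho(j)],
  phi_{k,j} = phi_{k-1,j} - phi_{kk} phi_{k-1,k-j},  j = 1..k-1.
Step k = 1:
  phi_11 = rho(1) = -0.0446.
Step k = 2:
  phi_22 = [rho(2) - phi_11 rho(1)] / [1 - phi_11 rho(1)] = [-0.1866 - (-0.0446)(-0.0446)] / [1 - (-0.0446)(-0.0446)]
         = -0.18858916 / 0.99801084 = -0.189.
Therefore phi_{22} = -0.1890.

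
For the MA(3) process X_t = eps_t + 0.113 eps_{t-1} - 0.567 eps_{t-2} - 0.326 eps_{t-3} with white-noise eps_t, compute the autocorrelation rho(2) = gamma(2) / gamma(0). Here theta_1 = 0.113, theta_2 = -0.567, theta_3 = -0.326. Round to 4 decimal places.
\rho(2) = -0.4192

For an MA(q) process with theta_0 = 1, the autocovariance is
  gamma(k) = sigma^2 * sum_{i=0..q-k} theta_i * theta_{i+k},
and rho(k) = gamma(k) / gamma(0). Sigma^2 cancels.
  numerator   = (1)*(-0.567) + (0.113)*(-0.326) = -0.603838.
  denominator = (1)^2 + (0.113)^2 + (-0.567)^2 + (-0.326)^2 = 1.440534.
  rho(2) = -0.603838 / 1.440534 = -0.4192.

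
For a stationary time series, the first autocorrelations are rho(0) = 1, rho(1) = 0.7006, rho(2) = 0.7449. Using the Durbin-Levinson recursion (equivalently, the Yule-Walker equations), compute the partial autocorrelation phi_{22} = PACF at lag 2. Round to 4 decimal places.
\phi_{22} = 0.4990

The PACF at lag k is phi_{kk}, the last component of the solution
to the Yule-Walker system G_k phi = r_k where
  (G_k)_{ij} = rho(|i - j|), (r_k)_i = rho(i), i,j = 1..k.
Equivalently, Durbin-Levinson gives phi_{kk} iteratively:
  phi_{11} = rho(1)
  phi_{kk} = [rho(k) - sum_{j=1..k-1} phi_{k-1,j} rho(k-j)]
            / [1 - sum_{j=1..k-1} phi_{k-1,j} rho(j)],
  phi_{k,j} = phi_{k-1,j} - phi_{kk} phi_{k-1,k-j},  j = 1..k-1.
Step k = 1:
  phi_11 = rho(1) = 0.7006.
Step k = 2:
  phi_22 = [rho(2) - phi_11 rho(1)] / [1 - phi_11 rho(1)] = [0.7449 - (0.7006)(0.7006)] / [1 - (0.7006)(0.7006)]
         = 0.25405964 / 0.50915964 = 0.499.
Therefore phi_{22} = 0.4990.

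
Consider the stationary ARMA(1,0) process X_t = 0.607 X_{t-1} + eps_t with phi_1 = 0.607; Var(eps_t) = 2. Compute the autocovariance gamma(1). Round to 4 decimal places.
\gamma(1) = 1.9223

Multiply the model equation by X_{t-k} and take expectations. With theta_0 = psi_0 = 1 and psi_j the MA(infinity) weights, this gives
  gamma(k) - sum_i phi_i gamma(k-i) = c_k,
  c_k = sigma^2 * sum_{j=k..q} theta_j psi_{j-k}   (c_k = 0 for k > q),
using gamma(-m) = gamma(m).
Pure AR (q = 0): c_0 = sigma^2 = 2, c_k = 0 for k >= 1.
Equations for k = 0 and k = 1 (AR order 1):
  gamma(0) = phi_1 gamma(1) + c_0
  gamma(1) = phi_1 gamma(0) + c_1
Substituting the second into the first: gamma(0) (1 - phi_1^2) = c_0 + phi_1 c_1, so
  gamma(0) = c_0 / (1 - phi_1^2) = 2 / (1 - (0.607)^2) = 2 / 0.631551 = 3.166807.
  gamma(1) = phi_1 gamma(0) = (0.607)(3.166807) = 1.922252.
Therefore gamma(1) = 1.9223 (to 4 decimal places).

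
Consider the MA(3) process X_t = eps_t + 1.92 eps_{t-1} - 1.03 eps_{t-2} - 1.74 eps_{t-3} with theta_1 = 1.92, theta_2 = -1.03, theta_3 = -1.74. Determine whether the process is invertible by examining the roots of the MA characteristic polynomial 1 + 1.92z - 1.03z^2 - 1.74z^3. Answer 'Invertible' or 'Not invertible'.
\text{Not invertible}

The MA(q) characteristic polynomial is P(z) = 1 + 1.92z - 1.03z^2 - 1.74z^3.
Invertibility requires all roots to lie outside the unit circle, i.e. |z| > 1 for every root.
Degree 3: look for a simple real root z0 first, then factor out (1 - z/z0) and solve the remaining quadratic.
Testing z0 = -0.5: P(-0.5) = 1 + (1.92)(-0.5) + (-1.03)(-0.5)^2 + (-1.74)(-0.5)^3
  = 1 + (-0.96) + (-0.2575) + (0.2175) = 0.  So z_0 = -0.5 is a root, |z_0| = 0.5.
Divide out the factor (1 + 2 z) = (1 - z/z0) (since 1/z0 = -2):
  P(z) = (1 + 2 z)(1 + (-0.08) z + (-0.87) z^2)
  [check: z-coef -0.08 - (-2) = 1.92; z^2-coef -0.87 - (-2)(-0.08) = -1.03; z^3-coef -(-2)(-0.87) = -1.74.]
Remaining roots from the quadratic factor 1 + (-0.08) z + (-0.87) z^2:
  Set 1 + (-0.08) z + (-0.87) z^2 = 0, i.e. a z^2 + b z + c = 0 with a = -0.87, b = -0.08, c = 1.
  Discriminant D = b^2 - 4ac = (-0.08)^2 - 4*(-0.87)*1 = 0.0064 - (-3.48) = 3.4864.
  D >= 0, so the roots are real: z = (-b +/- sqrt(D)) / (2a) = (0.08 +/- 1.86719) / (-1.74).
    z_1 = (0.08 + 1.86719) / (-1.74) = -1.1191,   |z_1| = 1.1191.
    z_2 = (0.08 - 1.86719) / (-1.74) = 1.0271,   |z_2| = 1.0271.
Moduli of all roots: 0.5000, 1.1191, 1.0271.
All moduli strictly greater than 1? No.
Verdict: Not invertible.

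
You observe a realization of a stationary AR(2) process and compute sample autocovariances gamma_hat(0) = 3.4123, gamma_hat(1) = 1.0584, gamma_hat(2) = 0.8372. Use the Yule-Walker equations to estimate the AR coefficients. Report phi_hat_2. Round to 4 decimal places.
\hat\phi_{2} = 0.1650

The Yule-Walker equations for an AR(p) process read, in matrix form,
  Gamma_p phi = r_p,   with   (Gamma_p)_{ij} = gamma(|i - j|),
                       (r_p)_i = gamma(i),   i,j = 1..p.
Substitute the sample gammas (Toeplitz matrix and right-hand side of size 2):
  Gamma_p = [[3.4123, 1.0584], [1.0584, 3.4123]]
  r_p     = [1.0584, 0.8372]
Written out:
  3.4123 phi_1 + 1.0584 phi_2 = 1.0584
  1.0584 phi_1 + 3.4123 phi_2 = 0.8372
Solve by Cramer's rule:
  det = gamma(0)^2 - gamma(1)^2 = (3.4123)^2 - (1.0584)^2 = 11.64379129 - 1.12021056 = 10.52358073
  phi_hat_1 = [gamma(1) gamma(0) - gamma(1) gamma(2)] / det = [(1.0584)(3.4123) - (1.0584)(0.8372)] / 10.52358073 = 2.72548584 / 10.52358073 = 0.259
  phi_hat_2 = [gamma(0) gamma(2) - gamma(1)^2] / det = [(3.4123)(0.8372) - (1.0584)^2] / 10.52358073 = 1.736567 / 10.52358073 = 0.165
So phi_hat = [0.2590, 0.1650].
Therefore phi_hat_2 = 0.1650.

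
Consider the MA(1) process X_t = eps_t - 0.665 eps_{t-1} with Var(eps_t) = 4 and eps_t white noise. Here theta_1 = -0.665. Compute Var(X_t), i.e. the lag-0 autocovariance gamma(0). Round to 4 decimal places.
\gamma(0) = 5.7689

For an MA(q) process X_t = eps_t + sum_i theta_i eps_{t-i} with
Var(eps_t) = sigma^2, the variance is
  gamma(0) = sigma^2 * (1 + sum_i theta_i^2).
  sum_i theta_i^2 = (-0.665)^2 = 0.442225.
  gamma(0) = 4 * (1 + 0.442225) = 4 * 1.442225 = 5.7689.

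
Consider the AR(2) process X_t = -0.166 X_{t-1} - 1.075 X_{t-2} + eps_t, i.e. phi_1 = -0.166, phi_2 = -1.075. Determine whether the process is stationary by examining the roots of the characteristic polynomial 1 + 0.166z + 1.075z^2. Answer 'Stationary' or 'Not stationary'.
\text{Not stationary}

The AR(p) characteristic polynomial is P(z) = 1 + 0.166z + 1.075z^2.
Stationarity requires all roots to lie outside the unit circle, i.e. |z| > 1 for every root.
Set 1 + (0.166) z + (1.075) z^2 = 0, i.e. a z^2 + b z + c = 0 with a = 1.075, b = 0.166, c = 1.
Discriminant D = b^2 - 4ac = (0.166)^2 - 4*(1.075)*1 = 0.027556 - (4.3) = -4.272444.
D < 0, so the roots are the complex-conjugate pair z = (-b +/- i sqrt(-D)) / (2a) = -0.0772 +/- 0.9614i.
For a conjugate pair |z|^2 = z * conj(z) = (product of roots) = c/a = 1/(1.075) = 0.930233, so |z| = sqrt(0.930233) = 0.9645 for both roots.
Moduli of all roots: 0.9645, 0.9645.
All moduli strictly greater than 1? No.
Verdict: Not stationary.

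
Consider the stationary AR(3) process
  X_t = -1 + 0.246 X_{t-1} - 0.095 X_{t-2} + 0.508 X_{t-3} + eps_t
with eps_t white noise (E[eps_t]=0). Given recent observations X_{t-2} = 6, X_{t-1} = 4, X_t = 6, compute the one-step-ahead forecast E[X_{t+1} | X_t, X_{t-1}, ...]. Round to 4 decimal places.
E[X_{t+1} \mid \mathcal F_t] = 3.1440

For an AR(p) model X_t = c + sum_i phi_i X_{t-i} + eps_t, the
one-step-ahead conditional mean is
  E[X_{t+1} | X_t, ...] = c + sum_i phi_i X_{t+1-i}.
Substitute known values:
  E[X_{t+1} | ...] = -1 + (0.246) * (6) + (-0.095) * (4) + (0.508) * (6)
                   = 3.1440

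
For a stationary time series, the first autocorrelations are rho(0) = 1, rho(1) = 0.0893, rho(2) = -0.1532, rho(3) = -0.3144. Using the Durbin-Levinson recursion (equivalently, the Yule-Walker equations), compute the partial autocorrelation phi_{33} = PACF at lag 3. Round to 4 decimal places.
\phi_{33} = -0.2940

The PACF at lag k is phi_{kk}, the last component of the solution
to the Yule-Walker system G_k phi = r_k where
  (G_k)_{ij} = rho(|i - j|), (r_k)_i = rho(i), i,j = 1..k.
Equivalently, Durbin-Levinson gives phi_{kk} iteratively:
  phi_{11} = rho(1)
  phi_{kk} = [rho(k) - sum_{j=1..k-1} phi_{k-1,j} rho(k-j)]
            / [1 - sum_{j=1..k-1} phi_{k-1,j} rho(j)],
  phi_{k,j} = phi_{k-1,j} - phi_{kk} phi_{k-1,k-j},  j = 1..k-1.
Step k = 1:
  phi_11 = rho(1) = 0.0893.
Step k = 2:
  phi_22 = [rho(2) - phi_11 rho(1)] / [1 - phi_11 rho(1)] = [-0.1532 - (0.0893)(0.0893)] / [1 - (0.0893)(0.0893)]
         = -0.16117449 / 0.99202551 = -0.16247.
  Update: phi_21 = phi_11 - phi_22 phi_11 = 0.0893 - (-0.16247)(0.0893) = 0.103809.
Step k = 3:
  phi_33 = [rho(3) - phi_21 rho(2) - phi_22 rho(1)] / [1 - phi_21 rho(1) - phi_22 rho(2)]
    numerator   = -0.3144 - (0.103809)(-0.1532) - (-0.16247)(0.0893) = -0.28398794
    denominator = 1 - (0.103809)(0.0893) - (-0.16247)(-0.1532) = 0.96583947
  phi_33 = -0.28398794 / 0.96583947 = -0.294.
Therefore phi_{33} = -0.2940.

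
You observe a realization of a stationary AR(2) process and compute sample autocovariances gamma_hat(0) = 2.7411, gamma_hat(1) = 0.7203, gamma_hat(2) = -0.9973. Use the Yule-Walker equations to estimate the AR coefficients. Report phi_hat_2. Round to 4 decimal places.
\hat\phi_{2} = -0.4650

The Yule-Walker equations for an AR(p) process read, in matrix form,
  Gamma_p phi = r_p,   with   (Gamma_p)_{ij} = gamma(|i - j|),
                       (r_p)_i = gamma(i),   i,j = 1..p.
Substitute the sample gammas (Toeplitz matrix and right-hand side of size 2):
  Gamma_p = [[2.7411, 0.7203], [0.7203, 2.7411]]
  r_p     = [0.7203, -0.9973]
Written out:
  2.7411 phi_1 + 0.7203 phi_2 = 0.7203
  0.7203 phi_1 + 2.7411 phi_2 = -0.9973
Solve by Cramer's rule:
  det = gamma(0)^2 - gamma(1)^2 = (2.7411)^2 - (0.7203)^2 = 7.51362921 - 0.51883209 = 6.99479712
  phi_hat_1 = [gamma(1) gamma(0) - gamma(1) gamma(2)] / det = [(0.7203)(2.7411) - (0.7203)(-0.9973)] / 6.99479712 = 2.69276952 / 6.99479712 = 0.385
  phi_hat_2 = [gamma(0) gamma(2) - gamma(1)^2] / det = [(2.7411)(-0.9973) - (0.7203)^2] / 6.99479712 = -3.25253112 / 6.99479712 = -0.465
So phi_hat = [0.3850, -0.4650].
Therefore phi_hat_2 = -0.4650.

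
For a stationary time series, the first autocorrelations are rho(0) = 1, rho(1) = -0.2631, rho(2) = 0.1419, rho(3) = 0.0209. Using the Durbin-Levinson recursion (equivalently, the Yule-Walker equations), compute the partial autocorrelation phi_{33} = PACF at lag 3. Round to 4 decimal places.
\phi_{33} = 0.0820

The PACF at lag k is phi_{kk}, the last component of the solution
to the Yule-Walker system G_k phi = r_k where
  (G_k)_{ij} = rho(|i - j|), (r_k)_i = rho(i), i,j = 1..k.
Equivalently, Durbin-Levinson gives phi_{kk} iteratively:
  phi_{11} = rho(1)
  phi_{kk} = [rho(k) - sum_{j=1..k-1} phi_{k-1,j} rho(k-j)]
            / [1 - sum_{j=1..k-1} phi_{k-1,j} rho(j)],
  phi_{k,j} = phi_{k-1,j} - phi_{kk} phi_{k-1,k-j},  j = 1..k-1.
Step k = 1:
  phi_11 = rho(1) = -0.2631.
Step k = 2:
  phi_22 = [rho(2) - phi_11 rho(1)] / [1 - phi_11 rho(1)] = [0.1419 - (-0.2631)(-0.2631)] / [1 - (-0.2631)(-0.2631)]
         = 0.07267839 / 0.93077839 = 0.078083.
  Update: phi_21 = phi_11 - phi_22 phi_11 = -0.2631 - (0.078083)(-0.2631) = -0.242556.
Step k = 3:
  phi_33 = [rho(3) - phi_21 rho(2) - phi_22 rho(1)] / [1 - phi_21 rho(1) - phi_22 rho(2)]
    numerator   = 0.0209 - (-0.242556)(0.1419) - (0.078083)(-0.2631) = 0.07586249
    denominator = 1 - (-0.242556)(-0.2631) - (0.078083)(0.1419) = 0.92510341
  phi_33 = 0.07586249 / 0.92510341 = 0.082.
Therefore phi_{33} = 0.0820.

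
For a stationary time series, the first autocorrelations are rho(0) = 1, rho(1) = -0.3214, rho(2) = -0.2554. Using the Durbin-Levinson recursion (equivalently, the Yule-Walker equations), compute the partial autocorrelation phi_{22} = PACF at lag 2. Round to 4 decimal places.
\phi_{22} = -0.4000

The PACF at lag k is phi_{kk}, the last component of the solution
to the Yule-Walker system G_k phi = r_k where
  (G_k)_{ij} = rho(|i - j|), (r_k)_i = rho(i), i,j = 1..k.
Equivalently, Durbin-Levinson gives phi_{kk} iteratively:
  phi_{11} = rho(1)
  phi_{kk} = [rho(k) - sum_{j=1..k-1} phi_{k-1,j} rho(k-j)]
            / [1 - sum_{j=1..k-1} phi_{k-1,j} rho(j)],
  phi_{k,j} = phi_{k-1,j} - phi_{kk} phi_{k-1,k-j},  j = 1..k-1.
Step k = 1:
  phi_11 = rho(1) = -0.3214.
Step k = 2:
  phi_22 = [rho(2) - phi_11 rho(1)] / [1 - phi_11 rho(1)] = [-0.2554 - (-0.3214)(-0.3214)] / [1 - (-0.3214)(-0.3214)]
         = -0.35869796 / 0.89670204 = -0.4.
Therefore phi_{22} = -0.4000.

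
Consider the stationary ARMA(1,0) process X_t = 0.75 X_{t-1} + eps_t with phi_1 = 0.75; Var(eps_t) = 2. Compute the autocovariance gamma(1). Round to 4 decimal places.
\gamma(1) = 3.4286

Multiply the model equation by X_{t-k} and take expectations. With theta_0 = psi_0 = 1 and psi_j the MA(infinity) weights, this gives
  gamma(k) - sum_i phi_i gamma(k-i) = c_k,
  c_k = sigma^2 * sum_{j=k..q} theta_j psi_{j-k}   (c_k = 0 for k > q),
using gamma(-m) = gamma(m).
Pure AR (q = 0): c_0 = sigma^2 = 2, c_k = 0 for k >= 1.
Equations for k = 0 and k = 1 (AR order 1):
  gamma(0) = phi_1 gamma(1) + c_0
  gamma(1) = phi_1 gamma(0) + c_1
Substituting the second into the first: gamma(0) (1 - phi_1^2) = c_0 + phi_1 c_1, so
  gamma(0) = c_0 / (1 - phi_1^2) = 2 / (1 - (0.75)^2) = 2 / 0.4375 = 4.571429.
  gamma(1) = phi_1 gamma(0) = (0.75)(4.571429) = 3.428571.
Therefore gamma(1) = 3.4286 (to 4 decimal places).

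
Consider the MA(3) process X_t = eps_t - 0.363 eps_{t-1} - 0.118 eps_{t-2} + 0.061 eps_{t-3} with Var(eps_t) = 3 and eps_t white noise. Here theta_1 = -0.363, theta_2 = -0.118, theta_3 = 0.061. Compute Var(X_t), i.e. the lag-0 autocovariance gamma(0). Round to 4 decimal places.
\gamma(0) = 3.4482

For an MA(q) process X_t = eps_t + sum_i theta_i eps_{t-i} with
Var(eps_t) = sigma^2, the variance is
  gamma(0) = sigma^2 * (1 + sum_i theta_i^2).
  sum_i theta_i^2 = (-0.363)^2 + (-0.118)^2 + (0.061)^2 = 0.131769 + 0.013924 + 0.003721 = 0.149414.
  gamma(0) = 3 * (1 + 0.149414) = 3 * 1.149414 = 3.448242, which rounds to 3.4482.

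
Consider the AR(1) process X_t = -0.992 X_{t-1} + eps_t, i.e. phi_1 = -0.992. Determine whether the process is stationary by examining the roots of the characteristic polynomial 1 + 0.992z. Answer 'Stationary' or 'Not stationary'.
\text{Stationary}

The AR(p) characteristic polynomial is P(z) = 1 + 0.992z.
Stationarity requires all roots to lie outside the unit circle, i.e. |z| > 1 for every root.
This is linear in z: 1 + (0.992) z = 0  =>  z = -1/(0.992) = -1.008065,  |z| = 1.008065.
Moduli of all roots: 1.0081.
All moduli strictly greater than 1? Yes.
Verdict: Stationary.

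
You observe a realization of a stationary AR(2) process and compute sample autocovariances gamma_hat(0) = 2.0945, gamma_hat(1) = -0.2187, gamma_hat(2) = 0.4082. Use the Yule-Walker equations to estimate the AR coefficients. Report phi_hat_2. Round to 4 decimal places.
\hat\phi_{2} = 0.1860

The Yule-Walker equations for an AR(p) process read, in matrix form,
  Gamma_p phi = r_p,   with   (Gamma_p)_{ij} = gamma(|i - j|),
                       (r_p)_i = gamma(i),   i,j = 1..p.
Substitute the sample gammas (Toeplitz matrix and right-hand side of size 2):
  Gamma_p = [[2.0945, -0.2187], [-0.2187, 2.0945]]
  r_p     = [-0.2187, 0.4082]
Written out:
  2.0945 phi_1 - 0.2187 phi_2 = -0.2187
  -0.2187 phi_1 + 2.0945 phi_2 = 0.4082
Solve by Cramer's rule:
  det = gamma(0)^2 - gamma(1)^2 = (2.0945)^2 - (-0.2187)^2 = 4.38693025 - 0.04782969 = 4.33910056
  phi_hat_1 = [gamma(1) gamma(0) - gamma(1) gamma(2)] / det = [(-0.2187)(2.0945) - (-0.2187)(0.4082)] / 4.33910056 = -0.36879381 / 4.33910056 = -0.085
  phi_hat_2 = [gamma(0) gamma(2) - gamma(1)^2] / det = [(2.0945)(0.4082) - (-0.2187)^2] / 4.33910056 = 0.80714521 / 4.33910056 = 0.186
So phi_hat = [-0.0850, 0.1860].
Therefore phi_hat_2 = 0.1860.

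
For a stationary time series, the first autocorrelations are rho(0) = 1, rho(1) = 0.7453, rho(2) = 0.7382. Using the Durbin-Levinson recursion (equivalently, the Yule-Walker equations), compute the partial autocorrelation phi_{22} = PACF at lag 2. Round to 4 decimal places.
\phi_{22} = 0.4111

The PACF at lag k is phi_{kk}, the last component of the solution
to the Yule-Walker system G_k phi = r_k where
  (G_k)_{ij} = rho(|i - j|), (r_k)_i = rho(i), i,j = 1..k.
Equivalently, Durbin-Levinson gives phi_{kk} iteratively:
  phi_{11} = rho(1)
  phi_{kk} = [rho(k) - sum_{j=1..k-1} phi_{k-1,j} rho(k-j)]
            / [1 - sum_{j=1..k-1} phi_{k-1,j} rho(j)],
  phi_{k,j} = phi_{k-1,j} - phi_{kk} phi_{k-1,k-j},  j = 1..k-1.
Step k = 1:
  phi_11 = rho(1) = 0.7453.
Step k = 2:
  phi_22 = [rho(2) - phi_11 rho(1)] / [1 - phi_11 rho(1)] = [0.7382 - (0.7453)(0.7453)] / [1 - (0.7453)(0.7453)]
         = 0.18272791 / 0.44452791 = 0.4111.
Therefore phi_{22} = 0.4111.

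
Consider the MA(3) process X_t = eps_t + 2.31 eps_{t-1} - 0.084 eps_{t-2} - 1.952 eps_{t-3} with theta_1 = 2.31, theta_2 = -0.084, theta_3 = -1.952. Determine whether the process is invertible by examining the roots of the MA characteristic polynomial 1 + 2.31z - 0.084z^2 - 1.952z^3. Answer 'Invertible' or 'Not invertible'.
\text{Not invertible}

The MA(q) characteristic polynomial is P(z) = 1 + 2.31z - 0.084z^2 - 1.952z^3.
Invertibility requires all roots to lie outside the unit circle, i.e. |z| > 1 for every root.
Degree 3: look for a simple real root z0 first, then factor out (1 - z/z0) and solve the remaining quadratic.
Testing z0 = -0.625: P(-0.625) = 1 + (2.31)(-0.625) + (-0.084)(-0.625)^2 + (-1.952)(-0.625)^3
  = 1 + (-1.44375) + (-0.032813) + (0.476562) = 0.  So z_0 = -0.625 is a root, |z_0| = 0.625.
Divide out the factor (1 + 1.6 z) = (1 - z/z0) (since 1/z0 = -1.6):
  P(z) = (1 + 1.6 z)(1 + (0.71) z + (-1.22) z^2)
  [check: z-coef 0.71 - (-1.6) = 2.31; z^2-coef -1.22 - (-1.6)(0.71) = -0.084; z^3-coef -(-1.6)(-1.22) = -1.952.]
Remaining roots from the quadratic factor 1 + (0.71) z + (-1.22) z^2:
  Set 1 + (0.71) z + (-1.22) z^2 = 0, i.e. a z^2 + b z + c = 0 with a = -1.22, b = 0.71, c = 1.
  Discriminant D = b^2 - 4ac = (0.71)^2 - 4*(-1.22)*1 = 0.5041 - (-4.88) = 5.3841.
  D >= 0, so the roots are real: z = (-b +/- sqrt(D)) / (2a) = (-0.71 +/- 2.320366) / (-2.44).
    z_1 = (-0.71 + 2.320366) / (-2.44) = -0.66,   |z_1| = 0.66.
    z_2 = (-0.71 - 2.320366) / (-2.44) = 1.242,   |z_2| = 1.242.
Moduli of all roots: 0.6250, 0.6600, 1.2420.
All moduli strictly greater than 1? No.
Verdict: Not invertible.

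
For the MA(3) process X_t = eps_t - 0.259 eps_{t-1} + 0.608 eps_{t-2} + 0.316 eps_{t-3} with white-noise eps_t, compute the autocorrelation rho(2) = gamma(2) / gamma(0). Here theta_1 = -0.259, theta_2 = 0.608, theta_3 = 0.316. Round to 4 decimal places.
\rho(2) = 0.3424

For an MA(q) process with theta_0 = 1, the autocovariance is
  gamma(k) = sigma^2 * sum_{i=0..q-k} theta_i * theta_{i+k},
and rho(k) = gamma(k) / gamma(0). Sigma^2 cancels.
  numerator   = (1)*(0.608) + (-0.259)*(0.316) = 0.526156.
  denominator = (1)^2 + (-0.259)^2 + (0.608)^2 + (0.316)^2 = 1.536601.
  rho(2) = 0.526156 / 1.536601 = 0.3424.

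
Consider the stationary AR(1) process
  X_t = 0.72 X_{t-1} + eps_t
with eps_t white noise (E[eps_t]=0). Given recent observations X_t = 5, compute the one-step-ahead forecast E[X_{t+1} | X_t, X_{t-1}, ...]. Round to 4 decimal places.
E[X_{t+1} \mid \mathcal F_t] = 3.6000

For an AR(p) model X_t = c + sum_i phi_i X_{t-i} + eps_t, the
one-step-ahead conditional mean is
  E[X_{t+1} | X_t, ...] = c + sum_i phi_i X_{t+1-i}.
Substitute known values:
  E[X_{t+1} | ...] = (0.72) * (5)
                   = 3.6000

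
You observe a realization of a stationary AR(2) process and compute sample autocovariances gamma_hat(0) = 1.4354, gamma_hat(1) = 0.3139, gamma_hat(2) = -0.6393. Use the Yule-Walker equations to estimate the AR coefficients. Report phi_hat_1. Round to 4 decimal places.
\hat\phi_{1} = 0.3320

The Yule-Walker equations for an AR(p) process read, in matrix form,
  Gamma_p phi = r_p,   with   (Gamma_p)_{ij} = gamma(|i - j|),
                       (r_p)_i = gamma(i),   i,j = 1..p.
Substitute the sample gammas (Toeplitz matrix and right-hand side of size 2):
  Gamma_p = [[1.4354, 0.3139], [0.3139, 1.4354]]
  r_p     = [0.3139, -0.6393]
Written out:
  1.4354 phi_1 + 0.3139 phi_2 = 0.3139
  0.3139 phi_1 + 1.4354 phi_2 = -0.6393
Solve by Cramer's rule:
  det = gamma(0)^2 - gamma(1)^2 = (1.4354)^2 - (0.3139)^2 = 2.06037316 - 0.09853321 = 1.96183995
  phi_hat_1 = [gamma(1) gamma(0) - gamma(1) gamma(2)] / det = [(0.3139)(1.4354) - (0.3139)(-0.6393)] / 1.96183995 = 0.65124833 / 1.96183995 = 0.332
  phi_hat_2 = [gamma(0) gamma(2) - gamma(1)^2] / det = [(1.4354)(-0.6393) - (0.3139)^2] / 1.96183995 = -1.01618443 / 1.96183995 = -0.518
So phi_hat = [0.3320, -0.5180].
Therefore phi_hat_1 = 0.3320.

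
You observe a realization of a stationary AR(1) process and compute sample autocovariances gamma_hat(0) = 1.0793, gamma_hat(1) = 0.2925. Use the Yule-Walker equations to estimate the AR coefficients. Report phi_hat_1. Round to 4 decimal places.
\hat\phi_{1} = 0.2710

The Yule-Walker equations for an AR(p) process read, in matrix form,
  Gamma_p phi = r_p,   with   (Gamma_p)_{ij} = gamma(|i - j|),
                       (r_p)_i = gamma(i),   i,j = 1..p.
Substitute the sample gammas (Toeplitz matrix and right-hand side of size 1):
  Gamma_p = [[1.0793]]
  r_p     = [0.2925]
With p = 1 this is the single equation gamma(0) phi_1 = gamma(1):
  phi_hat_1 = gamma(1) / gamma(0) = 0.2925 / 1.0793 = 0.2710.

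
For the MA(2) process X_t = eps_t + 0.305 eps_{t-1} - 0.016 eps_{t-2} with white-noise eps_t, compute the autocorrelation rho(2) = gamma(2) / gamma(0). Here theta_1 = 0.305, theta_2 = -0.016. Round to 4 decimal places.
\rho(2) = -0.0146

For an MA(q) process with theta_0 = 1, the autocovariance is
  gamma(k) = sigma^2 * sum_{i=0..q-k} theta_i * theta_{i+k},
and rho(k) = gamma(k) / gamma(0). Sigma^2 cancels.
  numerator   = (1)*(-0.016) = -0.016.
  denominator = (1)^2 + (0.305)^2 + (-0.016)^2 = 1.093281.
  rho(2) = -0.016 / 1.093281 = -0.0146.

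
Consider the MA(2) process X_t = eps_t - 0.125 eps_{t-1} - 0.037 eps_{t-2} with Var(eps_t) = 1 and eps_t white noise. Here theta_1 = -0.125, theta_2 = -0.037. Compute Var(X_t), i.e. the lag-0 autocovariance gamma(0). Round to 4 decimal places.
\gamma(0) = 1.0170

For an MA(q) process X_t = eps_t + sum_i theta_i eps_{t-i} with
Var(eps_t) = sigma^2, the variance is
  gamma(0) = sigma^2 * (1 + sum_i theta_i^2).
  sum_i theta_i^2 = (-0.125)^2 + (-0.037)^2 = 0.015625 + 0.001369 = 0.016994.
  gamma(0) = 1 * (1 + 0.016994) = 1 * 1.016994 = 1.016994, which rounds to 1.0170.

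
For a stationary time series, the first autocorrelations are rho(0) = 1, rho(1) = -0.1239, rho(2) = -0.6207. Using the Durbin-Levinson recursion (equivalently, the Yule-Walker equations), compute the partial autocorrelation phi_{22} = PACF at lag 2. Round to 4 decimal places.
\phi_{22} = -0.6460

The PACF at lag k is phi_{kk}, the last component of the solution
to the Yule-Walker system G_k phi = r_k where
  (G_k)_{ij} = rho(|i - j|), (r_k)_i = rho(i), i,j = 1..k.
Equivalently, Durbin-Levinson gives phi_{kk} iteratively:
  phi_{11} = rho(1)
  phi_{kk} = [rho(k) - sum_{j=1..k-1} phi_{k-1,j} rho(k-j)]
            / [1 - sum_{j=1..k-1} phi_{k-1,j} rho(j)],
  phi_{k,j} = phi_{k-1,j} - phi_{kk} phi_{k-1,k-j},  j = 1..k-1.
Step k = 1:
  phi_11 = rho(1) = -0.1239.
Step k = 2:
  phi_22 = [rho(2) - phi_11 rho(1)] / [1 - phi_11 rho(1)] = [-0.6207 - (-0.1239)(-0.1239)] / [1 - (-0.1239)(-0.1239)]
         = -0.63605121 / 0.98464879 = -0.646.
Therefore phi_{22} = -0.6460.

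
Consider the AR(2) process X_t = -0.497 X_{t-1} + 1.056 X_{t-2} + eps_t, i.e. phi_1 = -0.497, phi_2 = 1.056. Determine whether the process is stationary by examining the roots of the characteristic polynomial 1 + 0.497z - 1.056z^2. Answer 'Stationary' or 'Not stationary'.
\text{Not stationary}

The AR(p) characteristic polynomial is P(z) = 1 + 0.497z - 1.056z^2.
Stationarity requires all roots to lie outside the unit circle, i.e. |z| > 1 for every root.
Set 1 + (0.497) z + (-1.056) z^2 = 0, i.e. a z^2 + b z + c = 0 with a = -1.056, b = 0.497, c = 1.
Discriminant D = b^2 - 4ac = (0.497)^2 - 4*(-1.056)*1 = 0.247009 - (-4.224) = 4.471009.
D >= 0, so the roots are real: z = (-b +/- sqrt(D)) / (2a) = (-0.497 +/- 2.114476) / (-2.112).
  z_1 = (-0.497 + 2.114476) / (-2.112) = -0.7659,   |z_1| = 0.7659.
  z_2 = (-0.497 - 2.114476) / (-2.112) = 1.2365,   |z_2| = 1.2365.
Moduli of all roots: 0.7659, 1.2365.
All moduli strictly greater than 1? No.
Verdict: Not stationary.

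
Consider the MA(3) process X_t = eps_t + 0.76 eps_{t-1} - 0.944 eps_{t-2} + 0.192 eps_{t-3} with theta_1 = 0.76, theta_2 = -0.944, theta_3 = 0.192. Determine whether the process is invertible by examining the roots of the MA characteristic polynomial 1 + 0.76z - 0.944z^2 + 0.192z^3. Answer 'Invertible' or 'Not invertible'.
\text{Not invertible}

The MA(q) characteristic polynomial is P(z) = 1 + 0.76z - 0.944z^2 + 0.192z^3.
Invertibility requires all roots to lie outside the unit circle, i.e. |z| > 1 for every root.
Degree 3: look for a simple real root z0 first, then factor out (1 - z/z0) and solve the remaining quadratic.
Testing z0 = 2.5: P(2.5) = 1 + (0.76)(2.5) + (-0.944)(2.5)^2 + (0.192)(2.5)^3
  = 1 + (1.9) + (-5.9) + (3) = 0.  So z_0 = 2.5 is a root, |z_0| = 2.5.
Divide out the factor (1 - 0.4 z) = (1 - z/z0) (since 1/z0 = 0.4):
  P(z) = (1 - 0.4 z)(1 + (1.16) z + (-0.48) z^2)
  [check: z-coef 1.16 - (0.4) = 0.76; z^2-coef -0.48 - (0.4)(1.16) = -0.944; z^3-coef -(0.4)(-0.48) = 0.192.]
Remaining roots from the quadratic factor 1 + (1.16) z + (-0.48) z^2:
  Set 1 + (1.16) z + (-0.48) z^2 = 0, i.e. a z^2 + b z + c = 0 with a = -0.48, b = 1.16, c = 1.
  Discriminant D = b^2 - 4ac = (1.16)^2 - 4*(-0.48)*1 = 1.3456 - (-1.92) = 3.2656.
  D >= 0, so the roots are real: z = (-b +/- sqrt(D)) / (2a) = (-1.16 +/- 1.807097) / (-0.96).
    z_1 = (-1.16 + 1.807097) / (-0.96) = -0.6741,   |z_1| = 0.6741.
    z_2 = (-1.16 - 1.807097) / (-0.96) = 3.0907,   |z_2| = 3.0907.
Moduli of all roots: 2.5000, 0.6741, 3.0907.
All moduli strictly greater than 1? No.
Verdict: Not invertible.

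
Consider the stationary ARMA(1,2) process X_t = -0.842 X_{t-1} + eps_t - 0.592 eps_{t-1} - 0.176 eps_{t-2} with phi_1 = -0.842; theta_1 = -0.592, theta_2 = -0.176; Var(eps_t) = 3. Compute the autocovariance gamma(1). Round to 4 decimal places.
\gamma(1) = -17.9727

Multiply the model equation by X_{t-k} and take expectations. With theta_0 = psi_0 = 1 and psi_j the MA(infinity) weights, this gives
  gamma(k) - sum_i phi_i gamma(k-i) = c_k,
  c_k = sigma^2 * sum_{j=k..q} theta_j psi_{j-k}   (c_k = 0 for k > q),
using gamma(-m) = gamma(m).
psi-weights needed (psi_j = theta_j + sum_i phi_i psi_{j-i}):
  psi_1 = theta_1 + phi_1 = -0.592 + (-0.842) = -1.434
  psi_2 = theta_2 + phi_1 psi_1 = -0.176 + (-0.842)(-1.434) = 1.031428
Right-hand sides:
  c_0 = sigma^2 (1 + theta_1 psi_1 + theta_2 psi_2) = 3 * (1 + (-0.592)(-1.434) + (-0.176)(1.031428)) = 3 * 1.667397 = 5.00219
  c_1 = sigma^2 (theta_1 + theta_2 psi_1) = 3 * (-0.592 + (-0.176)(-1.434)) = -1.018848
  c_2 = sigma^2 theta_2 = 3 * (-0.176) = -0.528
Equations for k = 0 and k = 1 (AR order 1):
  gamma(0) = phi_1 gamma(1) + c_0
  gamma(1) = phi_1 gamma(0) + c_1
Substituting the second into the first: gamma(0) (1 - phi_1^2) = c_0 + phi_1 c_1, so
  gamma(0) = (c_0 + phi_1 c_1) / (1 - phi_1^2) = (5.00219 + (-0.842)(-1.018848)) / (1 - (-0.842)^2) = 5.86006 / 0.291036 = 20.135172.
  gamma(1) = phi_1 gamma(0) + c_1 = (-0.842)(20.135172) + (-1.018848) = -17.972663.
Therefore gamma(1) = -17.9727 (to 4 decimal places).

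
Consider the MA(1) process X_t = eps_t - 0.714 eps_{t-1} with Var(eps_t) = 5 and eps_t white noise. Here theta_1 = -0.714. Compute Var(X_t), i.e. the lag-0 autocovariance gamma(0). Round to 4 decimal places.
\gamma(0) = 7.5490

For an MA(q) process X_t = eps_t + sum_i theta_i eps_{t-i} with
Var(eps_t) = sigma^2, the variance is
  gamma(0) = sigma^2 * (1 + sum_i theta_i^2).
  sum_i theta_i^2 = (-0.714)^2 = 0.509796.
  gamma(0) = 5 * (1 + 0.509796) = 5 * 1.509796 = 7.54898, which rounds to 7.5490.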